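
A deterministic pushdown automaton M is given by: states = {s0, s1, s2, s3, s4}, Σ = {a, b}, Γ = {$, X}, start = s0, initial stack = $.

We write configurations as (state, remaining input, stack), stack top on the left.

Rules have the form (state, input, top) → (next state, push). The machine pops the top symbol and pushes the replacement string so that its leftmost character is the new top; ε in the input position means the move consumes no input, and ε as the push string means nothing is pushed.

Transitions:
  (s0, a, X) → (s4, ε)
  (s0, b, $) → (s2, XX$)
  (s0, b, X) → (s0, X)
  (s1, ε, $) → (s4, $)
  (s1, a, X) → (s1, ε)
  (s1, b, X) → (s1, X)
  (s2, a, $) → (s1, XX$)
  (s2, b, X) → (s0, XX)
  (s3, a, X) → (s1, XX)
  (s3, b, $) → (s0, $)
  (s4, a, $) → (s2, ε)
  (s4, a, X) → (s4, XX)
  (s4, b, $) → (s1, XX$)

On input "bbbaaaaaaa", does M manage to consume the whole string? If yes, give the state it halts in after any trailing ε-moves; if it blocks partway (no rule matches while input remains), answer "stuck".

(s0, bbbaaaaaaa, $) ⊢ (s2, bbaaaaaaa, XX$) ⊢ (s0, baaaaaaa, XXX$) ⊢ (s0, aaaaaaa, XXX$) ⊢ (s4, aaaaaa, XX$) ⊢ (s4, aaaaa, XXX$) ⊢ (s4, aaaa, XXXX$) ⊢ (s4, aaa, XXXXX$) ⊢ (s4, aa, XXXXXX$) ⊢ (s4, a, XXXXXXX$) ⊢ (s4, ε, XXXXXXXX$)
All input consumed; M is in state s4.

s4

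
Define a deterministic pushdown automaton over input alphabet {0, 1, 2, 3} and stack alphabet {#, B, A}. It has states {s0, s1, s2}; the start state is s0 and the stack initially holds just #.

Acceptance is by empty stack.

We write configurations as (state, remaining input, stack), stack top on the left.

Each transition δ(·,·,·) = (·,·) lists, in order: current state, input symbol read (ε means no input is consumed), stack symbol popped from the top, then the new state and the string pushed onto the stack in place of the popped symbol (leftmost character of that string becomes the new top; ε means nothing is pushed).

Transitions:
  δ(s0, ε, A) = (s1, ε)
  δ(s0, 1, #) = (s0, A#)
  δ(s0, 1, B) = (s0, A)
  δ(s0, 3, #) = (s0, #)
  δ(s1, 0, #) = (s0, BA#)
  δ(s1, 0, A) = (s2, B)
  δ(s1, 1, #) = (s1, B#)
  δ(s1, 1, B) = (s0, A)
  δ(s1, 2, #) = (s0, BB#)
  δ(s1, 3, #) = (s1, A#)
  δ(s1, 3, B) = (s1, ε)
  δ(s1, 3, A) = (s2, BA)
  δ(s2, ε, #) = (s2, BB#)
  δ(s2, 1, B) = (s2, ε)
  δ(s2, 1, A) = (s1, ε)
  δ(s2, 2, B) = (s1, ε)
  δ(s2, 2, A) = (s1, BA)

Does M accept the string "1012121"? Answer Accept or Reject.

(s0, 1012121, #)
  read 1, top #: go to s0, push A# → (s0, 012121, A#)
  ε-move, top A: go to s1, push ε → (s1, 012121, #)
  read 0, top #: go to s0, push BA# → (s0, 12121, BA#)
  read 1, top B: go to s0, push A → (s0, 2121, AA#)
  ε-move, top A: go to s1, push ε → (s1, 2121, A#)
No transition applies at (s1, 2121, A#); input not fully consumed.

Reject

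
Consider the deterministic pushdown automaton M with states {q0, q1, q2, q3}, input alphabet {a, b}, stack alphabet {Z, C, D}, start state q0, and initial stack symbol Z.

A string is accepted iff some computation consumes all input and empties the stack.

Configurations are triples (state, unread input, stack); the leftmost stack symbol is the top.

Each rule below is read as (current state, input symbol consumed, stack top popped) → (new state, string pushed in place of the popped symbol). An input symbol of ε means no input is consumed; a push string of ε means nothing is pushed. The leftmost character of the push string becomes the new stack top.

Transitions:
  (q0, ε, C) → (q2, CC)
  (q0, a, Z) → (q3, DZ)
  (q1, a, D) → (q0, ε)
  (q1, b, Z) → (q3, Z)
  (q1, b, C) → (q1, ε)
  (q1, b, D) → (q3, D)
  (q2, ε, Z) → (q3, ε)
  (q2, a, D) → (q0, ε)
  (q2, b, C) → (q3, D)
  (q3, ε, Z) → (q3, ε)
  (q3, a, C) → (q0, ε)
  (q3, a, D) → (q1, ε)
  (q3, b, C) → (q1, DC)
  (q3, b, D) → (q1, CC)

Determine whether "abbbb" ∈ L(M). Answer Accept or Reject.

Accept

(q0, abbbb, Z) ⊢ (q3, bbbb, DZ) ⊢ (q1, bbb, CCZ) ⊢ (q1, bb, CZ) ⊢ (q1, b, Z) ⊢ (q3, ε, Z) ⊢ (q3, ε, ε)
All input consumed and the stack is empty.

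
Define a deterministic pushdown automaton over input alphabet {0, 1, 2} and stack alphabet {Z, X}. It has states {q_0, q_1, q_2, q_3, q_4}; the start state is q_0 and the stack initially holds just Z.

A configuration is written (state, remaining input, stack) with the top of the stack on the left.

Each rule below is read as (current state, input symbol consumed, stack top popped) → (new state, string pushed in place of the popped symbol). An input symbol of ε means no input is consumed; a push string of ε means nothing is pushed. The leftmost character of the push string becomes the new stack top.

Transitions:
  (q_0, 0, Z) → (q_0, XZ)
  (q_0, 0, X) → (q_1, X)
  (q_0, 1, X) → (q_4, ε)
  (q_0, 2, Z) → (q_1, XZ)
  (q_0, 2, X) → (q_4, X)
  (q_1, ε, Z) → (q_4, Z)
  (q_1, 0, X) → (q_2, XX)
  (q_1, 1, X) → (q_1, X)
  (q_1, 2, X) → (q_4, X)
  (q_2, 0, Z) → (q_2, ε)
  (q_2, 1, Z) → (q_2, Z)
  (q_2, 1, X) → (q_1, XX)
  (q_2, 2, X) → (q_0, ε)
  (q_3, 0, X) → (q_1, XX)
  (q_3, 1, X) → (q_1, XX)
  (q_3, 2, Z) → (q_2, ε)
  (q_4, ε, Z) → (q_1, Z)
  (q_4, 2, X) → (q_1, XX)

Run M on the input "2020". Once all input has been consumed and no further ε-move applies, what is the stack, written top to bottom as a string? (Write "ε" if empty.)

XZ

(q_0, 2020, Z) ⊢ (q_1, 020, XZ) ⊢ (q_2, 20, XXZ) ⊢ (q_0, 0, XZ) ⊢ (q_1, ε, XZ)
All input consumed in state q_1 with stack XZ.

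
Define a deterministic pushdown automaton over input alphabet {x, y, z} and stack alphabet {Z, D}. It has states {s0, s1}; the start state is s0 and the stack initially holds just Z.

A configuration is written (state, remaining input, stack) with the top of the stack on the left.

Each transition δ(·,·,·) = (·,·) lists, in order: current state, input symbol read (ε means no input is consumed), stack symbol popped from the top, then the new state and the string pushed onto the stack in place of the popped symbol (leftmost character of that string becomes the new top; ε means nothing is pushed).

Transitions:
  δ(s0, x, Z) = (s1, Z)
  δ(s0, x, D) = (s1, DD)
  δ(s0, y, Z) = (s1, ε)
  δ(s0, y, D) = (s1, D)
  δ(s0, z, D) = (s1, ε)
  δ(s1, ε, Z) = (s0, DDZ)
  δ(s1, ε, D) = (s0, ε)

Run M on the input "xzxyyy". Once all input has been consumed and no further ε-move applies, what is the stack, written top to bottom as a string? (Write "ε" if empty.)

(s0, xzxyyy, Z) ⊢ (s1, zxyyy, Z) ⊢ (s0, zxyyy, DDZ) ⊢ (s1, xyyy, DZ) ⊢ (s0, xyyy, Z) ⊢ (s1, yyy, Z) ⊢ (s0, yyy, DDZ) ⊢ (s1, yy, DDZ) ⊢ (s0, yy, DZ) ⊢ (s1, y, DZ) ⊢ (s0, y, Z) ⊢ (s1, ε, ε)
All input consumed in state s1 with stack ε.

ε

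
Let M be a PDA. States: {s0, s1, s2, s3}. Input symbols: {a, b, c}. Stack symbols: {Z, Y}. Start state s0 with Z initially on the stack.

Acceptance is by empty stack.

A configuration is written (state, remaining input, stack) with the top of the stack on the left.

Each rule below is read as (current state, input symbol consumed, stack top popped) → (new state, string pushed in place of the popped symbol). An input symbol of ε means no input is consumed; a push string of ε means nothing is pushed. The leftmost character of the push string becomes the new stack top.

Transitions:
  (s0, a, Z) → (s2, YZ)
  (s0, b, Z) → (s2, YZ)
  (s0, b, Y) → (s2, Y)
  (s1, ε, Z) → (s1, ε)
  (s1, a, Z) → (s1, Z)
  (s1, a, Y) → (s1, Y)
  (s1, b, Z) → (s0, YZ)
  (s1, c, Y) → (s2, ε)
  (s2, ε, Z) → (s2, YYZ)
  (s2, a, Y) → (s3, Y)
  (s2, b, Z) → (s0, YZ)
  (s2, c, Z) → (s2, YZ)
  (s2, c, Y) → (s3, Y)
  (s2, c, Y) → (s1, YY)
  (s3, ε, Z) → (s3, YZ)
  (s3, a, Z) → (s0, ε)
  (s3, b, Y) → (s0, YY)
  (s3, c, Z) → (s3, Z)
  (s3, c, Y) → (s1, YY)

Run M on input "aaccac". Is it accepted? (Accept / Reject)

No computation consumes all input and empties the stack.

Reject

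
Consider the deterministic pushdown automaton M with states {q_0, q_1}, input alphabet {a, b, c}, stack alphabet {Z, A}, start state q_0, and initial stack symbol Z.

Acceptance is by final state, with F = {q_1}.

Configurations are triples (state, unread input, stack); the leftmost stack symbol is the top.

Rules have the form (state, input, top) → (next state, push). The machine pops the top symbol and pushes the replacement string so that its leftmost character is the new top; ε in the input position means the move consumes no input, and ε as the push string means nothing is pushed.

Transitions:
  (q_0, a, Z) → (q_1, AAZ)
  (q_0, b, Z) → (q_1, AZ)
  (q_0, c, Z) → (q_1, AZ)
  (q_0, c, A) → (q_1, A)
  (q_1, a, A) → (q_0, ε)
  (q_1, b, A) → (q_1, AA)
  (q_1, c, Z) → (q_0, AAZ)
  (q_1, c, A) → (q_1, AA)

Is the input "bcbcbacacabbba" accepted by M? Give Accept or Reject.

Reject

(q_0, bcbcbacacabbba, Z)
  read b, top Z: go to q_1, push AZ → (q_1, cbcbacacabbba, AZ)
  read c, top A: go to q_1, push AA → (q_1, bcbacacabbba, AAZ)
  read b, top A: go to q_1, push AA → (q_1, cbacacabbba, AAAZ)
  read c, top A: go to q_1, push AA → (q_1, bacacabbba, AAAAZ)
  read b, top A: go to q_1, push AA → (q_1, acacabbba, AAAAAZ)
  read a, top A: go to q_0, push ε → (q_0, cacabbba, AAAAZ)
  read c, top A: go to q_1, push A → (q_1, acabbba, AAAAZ)
  read a, top A: go to q_0, push ε → (q_0, cabbba, AAAZ)
  read c, top A: go to q_1, push A → (q_1, abbba, AAAZ)
  read a, top A: go to q_0, push ε → (q_0, bbba, AAZ)
No transition applies at (q_0, bbba, AAZ); input not fully consumed.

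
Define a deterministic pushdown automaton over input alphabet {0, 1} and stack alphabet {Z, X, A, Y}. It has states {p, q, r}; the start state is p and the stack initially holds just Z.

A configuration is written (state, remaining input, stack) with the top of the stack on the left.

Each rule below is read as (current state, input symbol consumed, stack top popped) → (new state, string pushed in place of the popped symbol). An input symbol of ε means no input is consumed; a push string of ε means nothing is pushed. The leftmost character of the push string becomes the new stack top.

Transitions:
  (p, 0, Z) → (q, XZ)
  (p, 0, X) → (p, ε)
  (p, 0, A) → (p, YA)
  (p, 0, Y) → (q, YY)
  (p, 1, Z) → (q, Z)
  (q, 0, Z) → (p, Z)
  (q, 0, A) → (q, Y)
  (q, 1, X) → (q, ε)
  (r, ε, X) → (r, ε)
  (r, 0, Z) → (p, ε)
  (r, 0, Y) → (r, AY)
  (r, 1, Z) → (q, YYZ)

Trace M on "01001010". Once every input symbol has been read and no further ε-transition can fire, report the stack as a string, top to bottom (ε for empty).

(p, 01001010, Z)
  read 0, top Z: go to q, push XZ → (q, 1001010, XZ)
  read 1, top X: go to q, push ε → (q, 001010, Z)
  read 0, top Z: go to p, push Z → (p, 01010, Z)
  read 0, top Z: go to q, push XZ → (q, 1010, XZ)
  read 1, top X: go to q, push ε → (q, 010, Z)
  read 0, top Z: go to p, push Z → (p, 10, Z)
  read 1, top Z: go to q, push Z → (q, 0, Z)
  read 0, top Z: go to p, push Z → (p, ε, Z)
All input consumed in state p with stack Z.

Z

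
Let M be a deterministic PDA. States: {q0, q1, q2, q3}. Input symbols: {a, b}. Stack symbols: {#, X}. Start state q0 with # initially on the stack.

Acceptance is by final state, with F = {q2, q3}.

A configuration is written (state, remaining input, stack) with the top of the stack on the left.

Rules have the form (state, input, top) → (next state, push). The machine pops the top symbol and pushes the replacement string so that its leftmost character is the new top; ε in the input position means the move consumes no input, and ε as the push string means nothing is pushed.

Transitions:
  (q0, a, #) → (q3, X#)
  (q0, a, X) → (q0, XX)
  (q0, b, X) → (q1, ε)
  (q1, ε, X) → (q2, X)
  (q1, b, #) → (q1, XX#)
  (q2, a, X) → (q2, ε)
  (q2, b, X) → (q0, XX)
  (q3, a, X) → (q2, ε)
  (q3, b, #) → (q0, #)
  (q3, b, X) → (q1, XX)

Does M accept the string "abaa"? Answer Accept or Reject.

(q0, abaa, #)
  read a, top #: go to q3, push X# → (q3, baa, X#)
  read b, top X: go to q1, push XX → (q1, aa, XX#)
  ε-move, top X: go to q2, push X → (q2, aa, XX#)
  read a, top X: go to q2, push ε → (q2, a, X#)
  read a, top X: go to q2, push ε → (q2, ε, #)
All input consumed; state q2 ∈ F.

Accept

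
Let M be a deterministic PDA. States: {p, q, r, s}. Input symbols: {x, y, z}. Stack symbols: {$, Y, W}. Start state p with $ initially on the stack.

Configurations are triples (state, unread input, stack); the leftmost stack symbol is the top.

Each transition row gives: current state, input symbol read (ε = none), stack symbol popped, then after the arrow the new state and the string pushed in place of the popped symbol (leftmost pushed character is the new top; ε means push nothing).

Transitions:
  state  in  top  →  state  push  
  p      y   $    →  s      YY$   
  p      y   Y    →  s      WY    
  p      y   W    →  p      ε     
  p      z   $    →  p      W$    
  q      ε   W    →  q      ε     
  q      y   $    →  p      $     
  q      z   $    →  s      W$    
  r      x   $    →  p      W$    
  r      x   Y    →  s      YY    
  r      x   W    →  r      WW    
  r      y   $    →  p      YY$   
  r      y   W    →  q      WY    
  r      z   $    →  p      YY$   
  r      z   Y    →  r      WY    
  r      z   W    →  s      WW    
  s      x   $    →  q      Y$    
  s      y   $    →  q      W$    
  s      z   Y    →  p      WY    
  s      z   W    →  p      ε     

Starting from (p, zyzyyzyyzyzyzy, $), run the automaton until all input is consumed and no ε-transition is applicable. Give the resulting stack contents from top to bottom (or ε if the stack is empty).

(p, zyzyyzyyzyzyzy, $)
  read z, top $: go to p, push W$ → (p, yzyyzyyzyzyzy, W$)
  read y, top W: go to p, push ε → (p, zyyzyyzyzyzy, $)
  read z, top $: go to p, push W$ → (p, yyzyyzyzyzy, W$)
  read y, top W: go to p, push ε → (p, yzyyzyzyzy, $)
  read y, top $: go to s, push YY$ → (s, zyyzyzyzy, YY$)
  read z, top Y: go to p, push WY → (p, yyzyzyzy, WYY$)
  read y, top W: go to p, push ε → (p, yzyzyzy, YY$)
  read y, top Y: go to s, push WY → (s, zyzyzy, WYY$)
  read z, top W: go to p, push ε → (p, yzyzy, YY$)
  read y, top Y: go to s, push WY → (s, zyzy, WYY$)
  read z, top W: go to p, push ε → (p, yzy, YY$)
  read y, top Y: go to s, push WY → (s, zy, WYY$)
  read z, top W: go to p, push ε → (p, y, YY$)
  read y, top Y: go to s, push WY → (s, ε, WYY$)
All input consumed in state s with stack WYY$.

WYY$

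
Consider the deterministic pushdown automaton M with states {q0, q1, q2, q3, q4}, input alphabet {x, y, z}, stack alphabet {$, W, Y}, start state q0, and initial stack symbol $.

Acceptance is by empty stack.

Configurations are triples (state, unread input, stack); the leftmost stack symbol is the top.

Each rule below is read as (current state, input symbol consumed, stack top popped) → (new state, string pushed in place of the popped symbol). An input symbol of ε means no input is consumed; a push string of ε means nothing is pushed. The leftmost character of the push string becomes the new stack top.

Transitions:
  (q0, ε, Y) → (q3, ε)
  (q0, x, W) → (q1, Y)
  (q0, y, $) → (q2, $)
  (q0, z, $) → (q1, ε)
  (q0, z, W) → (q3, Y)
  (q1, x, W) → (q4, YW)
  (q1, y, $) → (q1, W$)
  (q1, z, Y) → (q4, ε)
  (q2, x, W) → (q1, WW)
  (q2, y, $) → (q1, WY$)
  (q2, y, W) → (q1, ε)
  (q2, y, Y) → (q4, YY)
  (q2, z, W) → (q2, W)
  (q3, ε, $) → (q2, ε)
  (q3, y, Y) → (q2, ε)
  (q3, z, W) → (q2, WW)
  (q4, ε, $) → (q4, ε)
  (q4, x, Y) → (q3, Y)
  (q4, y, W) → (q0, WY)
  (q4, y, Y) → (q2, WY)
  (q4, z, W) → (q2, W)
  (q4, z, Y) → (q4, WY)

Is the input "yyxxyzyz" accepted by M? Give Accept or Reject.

(q0, yyxxyzyz, $)
  read y, top $: go to q2, push $ → (q2, yxxyzyz, $)
  read y, top $: go to q1, push WY$ → (q1, xxyzyz, WY$)
  read x, top W: go to q4, push YW → (q4, xyzyz, YWY$)
  read x, top Y: go to q3, push Y → (q3, yzyz, YWY$)
  read y, top Y: go to q2, push ε → (q2, zyz, WY$)
  read z, top W: go to q2, push W → (q2, yz, WY$)
  read y, top W: go to q1, push ε → (q1, z, Y$)
  read z, top Y: go to q4, push ε → (q4, ε, $)
  ε-move, top $: go to q4, push ε → (q4, ε, ε)
All input consumed and the stack is empty.

Accept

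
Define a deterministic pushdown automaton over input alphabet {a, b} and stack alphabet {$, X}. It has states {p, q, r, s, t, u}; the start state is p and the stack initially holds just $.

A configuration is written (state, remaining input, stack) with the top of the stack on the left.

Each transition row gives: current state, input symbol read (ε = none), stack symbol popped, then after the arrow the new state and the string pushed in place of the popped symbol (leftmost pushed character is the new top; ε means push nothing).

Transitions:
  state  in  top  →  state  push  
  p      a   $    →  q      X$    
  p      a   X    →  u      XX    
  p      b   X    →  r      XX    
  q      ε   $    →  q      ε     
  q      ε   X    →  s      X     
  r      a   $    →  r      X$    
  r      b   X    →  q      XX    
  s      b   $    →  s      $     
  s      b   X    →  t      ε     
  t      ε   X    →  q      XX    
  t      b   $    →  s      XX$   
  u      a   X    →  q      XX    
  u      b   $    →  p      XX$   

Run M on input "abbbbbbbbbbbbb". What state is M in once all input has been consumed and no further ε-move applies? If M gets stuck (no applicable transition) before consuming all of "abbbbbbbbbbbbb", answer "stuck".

s

(p, abbbbbbbbbbbbb, $) ⊢ (q, bbbbbbbbbbbbb, X$) ⊢ (s, bbbbbbbbbbbbb, X$) ⊢ (t, bbbbbbbbbbbb, $) ⊢ (s, bbbbbbbbbbb, XX$) ⊢ (t, bbbbbbbbbb, X$) ⊢ (q, bbbbbbbbbb, XX$) ⊢ (s, bbbbbbbbbb, XX$) ⊢ (t, bbbbbbbbb, X$) ⊢ (q, bbbbbbbbb, XX$) ⊢ (s, bbbbbbbbb, XX$) ⊢ (t, bbbbbbbb, X$) ⊢ (q, bbbbbbbb, XX$) ⊢ (s, bbbbbbbb, XX$) ⊢ (t, bbbbbbb, X$) ⊢ (q, bbbbbbb, XX$) ⊢ (s, bbbbbbb, XX$) ⊢ (t, bbbbbb, X$) ⊢ (q, bbbbbb, XX$) ⊢ (s, bbbbbb, XX$) ⊢ (t, bbbbb, X$) ⊢ (q, bbbbb, XX$) ⊢ (s, bbbbb, XX$) ⊢ (t, bbbb, X$) ⊢ (q, bbbb, XX$) ⊢ (s, bbbb, XX$) ⊢ (t, bbb, X$) ⊢ (q, bbb, XX$) ⊢ (s, bbb, XX$) ⊢ (t, bb, X$) ⊢ (q, bb, XX$) ⊢ (s, bb, XX$) ⊢ (t, b, X$) ⊢ (q, b, XX$) ⊢ (s, b, XX$) ⊢ (t, ε, X$) ⊢ (q, ε, XX$) ⊢ (s, ε, XX$)
All input consumed; M is in state s.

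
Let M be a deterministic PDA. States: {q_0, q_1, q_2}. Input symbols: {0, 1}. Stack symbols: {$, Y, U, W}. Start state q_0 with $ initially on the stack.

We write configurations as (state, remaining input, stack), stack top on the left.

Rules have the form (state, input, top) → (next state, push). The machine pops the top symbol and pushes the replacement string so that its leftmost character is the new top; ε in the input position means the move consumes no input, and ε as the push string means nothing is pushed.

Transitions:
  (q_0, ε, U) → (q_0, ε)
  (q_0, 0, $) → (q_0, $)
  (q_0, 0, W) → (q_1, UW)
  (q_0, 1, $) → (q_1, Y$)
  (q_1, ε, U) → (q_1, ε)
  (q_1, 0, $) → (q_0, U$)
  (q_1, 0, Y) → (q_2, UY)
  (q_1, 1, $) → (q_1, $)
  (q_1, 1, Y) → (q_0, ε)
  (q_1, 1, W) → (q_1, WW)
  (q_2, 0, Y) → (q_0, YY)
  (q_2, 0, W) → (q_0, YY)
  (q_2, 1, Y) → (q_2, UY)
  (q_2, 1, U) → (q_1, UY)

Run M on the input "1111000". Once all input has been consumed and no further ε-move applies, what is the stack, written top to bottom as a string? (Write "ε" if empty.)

(q_0, 1111000, $) ⊢ (q_1, 111000, Y$) ⊢ (q_0, 11000, $) ⊢ (q_1, 1000, Y$) ⊢ (q_0, 000, $) ⊢ (q_0, 00, $) ⊢ (q_0, 0, $) ⊢ (q_0, ε, $)
All input consumed in state q_0 with stack $.

$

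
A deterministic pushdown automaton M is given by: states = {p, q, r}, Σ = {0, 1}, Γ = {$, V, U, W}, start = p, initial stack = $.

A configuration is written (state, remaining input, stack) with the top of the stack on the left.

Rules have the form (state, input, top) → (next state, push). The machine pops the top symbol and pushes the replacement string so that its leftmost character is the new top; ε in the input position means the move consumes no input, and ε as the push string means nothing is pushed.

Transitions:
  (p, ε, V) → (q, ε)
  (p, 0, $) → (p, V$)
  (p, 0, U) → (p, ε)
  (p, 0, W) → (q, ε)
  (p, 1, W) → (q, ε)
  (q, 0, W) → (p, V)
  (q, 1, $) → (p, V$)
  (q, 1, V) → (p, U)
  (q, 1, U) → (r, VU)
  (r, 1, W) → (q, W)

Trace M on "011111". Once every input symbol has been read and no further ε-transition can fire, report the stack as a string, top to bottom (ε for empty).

$

(p, 011111, $)
  read 0, top $: go to p, push V$ → (p, 11111, V$)
  ε-move, top V: go to q, push ε → (q, 11111, $)
  read 1, top $: go to p, push V$ → (p, 1111, V$)
  ε-move, top V: go to q, push ε → (q, 1111, $)
  read 1, top $: go to p, push V$ → (p, 111, V$)
  ε-move, top V: go to q, push ε → (q, 111, $)
  read 1, top $: go to p, push V$ → (p, 11, V$)
  ε-move, top V: go to q, push ε → (q, 11, $)
  read 1, top $: go to p, push V$ → (p, 1, V$)
  ε-move, top V: go to q, push ε → (q, 1, $)
  read 1, top $: go to p, push V$ → (p, ε, V$)
  ε-move, top V: go to q, push ε → (q, ε, $)
All input consumed in state q with stack $.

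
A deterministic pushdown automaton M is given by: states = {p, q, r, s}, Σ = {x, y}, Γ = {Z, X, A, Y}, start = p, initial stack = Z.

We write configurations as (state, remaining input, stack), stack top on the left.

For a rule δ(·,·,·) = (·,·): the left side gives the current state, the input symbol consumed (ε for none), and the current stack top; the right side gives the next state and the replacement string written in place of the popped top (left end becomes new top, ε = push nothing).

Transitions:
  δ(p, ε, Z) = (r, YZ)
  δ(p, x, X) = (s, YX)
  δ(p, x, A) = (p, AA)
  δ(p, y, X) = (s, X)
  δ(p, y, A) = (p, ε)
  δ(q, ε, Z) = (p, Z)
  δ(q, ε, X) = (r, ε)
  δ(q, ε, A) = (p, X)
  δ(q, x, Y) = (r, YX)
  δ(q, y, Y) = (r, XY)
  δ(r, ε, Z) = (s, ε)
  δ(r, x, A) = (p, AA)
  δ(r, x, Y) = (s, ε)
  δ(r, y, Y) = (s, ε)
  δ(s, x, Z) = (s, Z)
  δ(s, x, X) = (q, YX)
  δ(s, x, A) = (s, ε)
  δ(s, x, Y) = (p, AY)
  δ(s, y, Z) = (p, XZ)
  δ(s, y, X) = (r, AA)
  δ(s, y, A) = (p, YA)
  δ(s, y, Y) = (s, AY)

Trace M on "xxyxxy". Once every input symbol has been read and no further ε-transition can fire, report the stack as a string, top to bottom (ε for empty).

YXZ

(p, xxyxxy, Z)
  ε-move, top Z: go to r, push YZ → (r, xxyxxy, YZ)
  read x, top Y: go to s, push ε → (s, xyxxy, Z)
  read x, top Z: go to s, push Z → (s, yxxy, Z)
  read y, top Z: go to p, push XZ → (p, xxy, XZ)
  read x, top X: go to s, push YX → (s, xy, YXZ)
  read x, top Y: go to p, push AY → (p, y, AYXZ)
  read y, top A: go to p, push ε → (p, ε, YXZ)
All input consumed in state p with stack YXZ.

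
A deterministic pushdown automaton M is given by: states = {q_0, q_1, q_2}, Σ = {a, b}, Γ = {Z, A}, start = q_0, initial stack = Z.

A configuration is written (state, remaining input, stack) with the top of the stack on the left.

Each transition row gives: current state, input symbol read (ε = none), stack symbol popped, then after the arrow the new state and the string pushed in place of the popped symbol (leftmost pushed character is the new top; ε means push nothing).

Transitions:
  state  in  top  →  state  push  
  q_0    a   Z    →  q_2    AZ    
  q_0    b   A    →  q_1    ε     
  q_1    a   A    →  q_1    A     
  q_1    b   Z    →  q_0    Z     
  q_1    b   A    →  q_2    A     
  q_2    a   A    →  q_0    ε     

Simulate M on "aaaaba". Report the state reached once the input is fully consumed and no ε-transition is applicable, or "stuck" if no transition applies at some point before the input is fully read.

stuck

(q_0, aaaaba, Z)
  read a, top Z: go to q_2, push AZ → (q_2, aaaba, AZ)
  read a, top A: go to q_0, push ε → (q_0, aaba, Z)
  read a, top Z: go to q_2, push AZ → (q_2, aba, AZ)
  read a, top A: go to q_0, push ε → (q_0, ba, Z)
No transition for (q_0, b, top Z); M blocks with input ba remaining.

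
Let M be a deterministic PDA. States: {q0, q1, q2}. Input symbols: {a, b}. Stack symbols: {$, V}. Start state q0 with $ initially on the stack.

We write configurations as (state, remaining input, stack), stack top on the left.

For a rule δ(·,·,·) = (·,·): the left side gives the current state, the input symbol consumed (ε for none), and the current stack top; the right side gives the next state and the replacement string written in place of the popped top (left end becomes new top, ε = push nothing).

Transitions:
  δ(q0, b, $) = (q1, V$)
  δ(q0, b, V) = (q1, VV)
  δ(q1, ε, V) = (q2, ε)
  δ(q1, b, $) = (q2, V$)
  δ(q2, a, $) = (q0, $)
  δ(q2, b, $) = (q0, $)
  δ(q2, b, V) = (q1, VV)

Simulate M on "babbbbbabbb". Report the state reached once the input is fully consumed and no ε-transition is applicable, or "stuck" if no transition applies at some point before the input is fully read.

(q0, babbbbbabbb, $)
  read b, top $: go to q1, push V$ → (q1, abbbbbabbb, V$)
  ε-move, top V: go to q2, push ε → (q2, abbbbbabbb, $)
  read a, top $: go to q0, push $ → (q0, bbbbbabbb, $)
  read b, top $: go to q1, push V$ → (q1, bbbbabbb, V$)
  ε-move, top V: go to q2, push ε → (q2, bbbbabbb, $)
  read b, top $: go to q0, push $ → (q0, bbbabbb, $)
  read b, top $: go to q1, push V$ → (q1, bbabbb, V$)
  ε-move, top V: go to q2, push ε → (q2, bbabbb, $)
  read b, top $: go to q0, push $ → (q0, babbb, $)
  read b, top $: go to q1, push V$ → (q1, abbb, V$)
  ε-move, top V: go to q2, push ε → (q2, abbb, $)
  read a, top $: go to q0, push $ → (q0, bbb, $)
  read b, top $: go to q1, push V$ → (q1, bb, V$)
  ε-move, top V: go to q2, push ε → (q2, bb, $)
  read b, top $: go to q0, push $ → (q0, b, $)
  read b, top $: go to q1, push V$ → (q1, ε, V$)
  ε-move, top V: go to q2, push ε → (q2, ε, $)
All input consumed; M is in state q2.

q2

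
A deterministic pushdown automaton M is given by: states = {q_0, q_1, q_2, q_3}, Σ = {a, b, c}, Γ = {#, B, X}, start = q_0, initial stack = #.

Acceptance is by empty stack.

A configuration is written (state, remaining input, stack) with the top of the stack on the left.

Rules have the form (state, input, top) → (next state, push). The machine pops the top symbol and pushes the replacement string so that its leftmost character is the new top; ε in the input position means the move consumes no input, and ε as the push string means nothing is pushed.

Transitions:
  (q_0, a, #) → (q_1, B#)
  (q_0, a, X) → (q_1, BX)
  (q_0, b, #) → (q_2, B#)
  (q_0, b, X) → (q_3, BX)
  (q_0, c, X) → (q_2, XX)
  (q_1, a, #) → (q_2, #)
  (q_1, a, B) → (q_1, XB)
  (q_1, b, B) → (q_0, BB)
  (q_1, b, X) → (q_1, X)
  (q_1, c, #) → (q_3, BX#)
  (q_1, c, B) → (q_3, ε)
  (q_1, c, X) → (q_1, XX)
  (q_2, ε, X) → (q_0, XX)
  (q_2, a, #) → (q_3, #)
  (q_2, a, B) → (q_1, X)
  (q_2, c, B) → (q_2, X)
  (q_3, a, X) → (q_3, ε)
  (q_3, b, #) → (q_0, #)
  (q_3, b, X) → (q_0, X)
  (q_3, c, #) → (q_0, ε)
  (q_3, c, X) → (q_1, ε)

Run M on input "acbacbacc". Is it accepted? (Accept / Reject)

Accept

(q_0, acbacbacc, #) ⊢ (q_1, cbacbacc, B#) ⊢ (q_3, bacbacc, #) ⊢ (q_0, acbacc, #) ⊢ (q_1, cbacc, B#) ⊢ (q_3, bacc, #) ⊢ (q_0, acc, #) ⊢ (q_1, cc, B#) ⊢ (q_3, c, #) ⊢ (q_0, ε, ε)
All input consumed and the stack is empty.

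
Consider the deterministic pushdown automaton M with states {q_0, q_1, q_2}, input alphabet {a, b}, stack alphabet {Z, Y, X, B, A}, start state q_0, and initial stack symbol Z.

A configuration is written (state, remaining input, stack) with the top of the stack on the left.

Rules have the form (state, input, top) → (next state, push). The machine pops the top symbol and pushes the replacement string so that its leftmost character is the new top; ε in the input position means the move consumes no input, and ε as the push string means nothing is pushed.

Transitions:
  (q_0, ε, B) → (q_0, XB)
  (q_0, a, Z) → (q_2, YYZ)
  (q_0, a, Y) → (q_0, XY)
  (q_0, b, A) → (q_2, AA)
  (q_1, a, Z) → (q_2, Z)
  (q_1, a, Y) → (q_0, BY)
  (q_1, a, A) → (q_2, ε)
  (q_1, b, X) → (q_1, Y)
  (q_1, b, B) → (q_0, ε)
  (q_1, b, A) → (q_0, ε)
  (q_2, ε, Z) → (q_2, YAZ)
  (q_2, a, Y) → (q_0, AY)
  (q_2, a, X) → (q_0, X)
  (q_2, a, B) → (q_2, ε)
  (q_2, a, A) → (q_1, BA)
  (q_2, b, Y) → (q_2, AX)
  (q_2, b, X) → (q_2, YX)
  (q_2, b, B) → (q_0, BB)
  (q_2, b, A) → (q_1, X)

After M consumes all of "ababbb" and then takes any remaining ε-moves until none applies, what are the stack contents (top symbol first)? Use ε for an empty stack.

XAXYZ

(q_0, ababbb, Z)
  read a, top Z: go to q_2, push YYZ → (q_2, babbb, YYZ)
  read b, top Y: go to q_2, push AX → (q_2, abbb, AXYZ)
  read a, top A: go to q_1, push BA → (q_1, bbb, BAXYZ)
  read b, top B: go to q_0, push ε → (q_0, bb, AXYZ)
  read b, top A: go to q_2, push AA → (q_2, b, AAXYZ)
  read b, top A: go to q_1, push X → (q_1, ε, XAXYZ)
All input consumed in state q_1 with stack XAXYZ.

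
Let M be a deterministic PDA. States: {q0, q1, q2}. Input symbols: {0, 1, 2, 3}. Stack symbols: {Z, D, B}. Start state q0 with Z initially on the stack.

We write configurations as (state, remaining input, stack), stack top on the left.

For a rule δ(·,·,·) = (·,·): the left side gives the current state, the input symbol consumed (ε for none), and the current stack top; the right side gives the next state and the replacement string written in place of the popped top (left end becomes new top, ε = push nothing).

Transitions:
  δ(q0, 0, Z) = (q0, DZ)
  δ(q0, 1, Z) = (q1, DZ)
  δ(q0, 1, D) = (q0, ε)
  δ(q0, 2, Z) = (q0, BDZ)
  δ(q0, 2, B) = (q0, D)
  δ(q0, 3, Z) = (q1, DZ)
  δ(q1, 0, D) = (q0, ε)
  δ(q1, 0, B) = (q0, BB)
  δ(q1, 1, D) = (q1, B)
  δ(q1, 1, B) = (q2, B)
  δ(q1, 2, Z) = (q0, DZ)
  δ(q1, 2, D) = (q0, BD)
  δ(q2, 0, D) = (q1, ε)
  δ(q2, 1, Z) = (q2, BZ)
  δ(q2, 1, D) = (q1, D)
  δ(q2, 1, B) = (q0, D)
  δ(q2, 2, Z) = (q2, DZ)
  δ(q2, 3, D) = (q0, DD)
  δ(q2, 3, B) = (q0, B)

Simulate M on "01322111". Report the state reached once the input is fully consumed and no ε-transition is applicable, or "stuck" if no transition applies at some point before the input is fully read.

q1

(q0, 01322111, Z)
  read 0, top Z: go to q0, push DZ → (q0, 1322111, DZ)
  read 1, top D: go to q0, push ε → (q0, 322111, Z)
  read 3, top Z: go to q1, push DZ → (q1, 22111, DZ)
  read 2, top D: go to q0, push BD → (q0, 2111, BDZ)
  read 2, top B: go to q0, push D → (q0, 111, DDZ)
  read 1, top D: go to q0, push ε → (q0, 11, DZ)
  read 1, top D: go to q0, push ε → (q0, 1, Z)
  read 1, top Z: go to q1, push DZ → (q1, ε, DZ)
All input consumed; M is in state q1.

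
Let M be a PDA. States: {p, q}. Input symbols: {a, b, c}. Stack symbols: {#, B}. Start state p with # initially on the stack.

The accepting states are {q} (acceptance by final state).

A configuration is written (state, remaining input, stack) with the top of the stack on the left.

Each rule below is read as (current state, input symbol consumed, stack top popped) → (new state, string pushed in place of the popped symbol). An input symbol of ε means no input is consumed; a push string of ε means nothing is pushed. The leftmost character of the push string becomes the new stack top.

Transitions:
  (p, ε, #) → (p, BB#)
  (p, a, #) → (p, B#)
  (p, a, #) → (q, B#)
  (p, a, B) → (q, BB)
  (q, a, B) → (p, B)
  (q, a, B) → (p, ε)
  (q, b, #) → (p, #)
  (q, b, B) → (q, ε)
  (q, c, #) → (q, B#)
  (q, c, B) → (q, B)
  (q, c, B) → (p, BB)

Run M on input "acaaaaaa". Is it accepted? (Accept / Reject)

Accept

One accepting computation: (p, acaaaaaa, #) ⊢ (q, caaaaaa, B#) ⊢ (q, aaaaaa, B#) ⊢ (p, aaaaa, B#) ⊢ (q, aaaa, BB#) ⊢ (p, aaa, BB#) ⊢ (q, aa, BBB#) ⊢ (p, a, BBB#) ⊢ (q, ε, BBBB#)
All input consumed and state q ∈ F.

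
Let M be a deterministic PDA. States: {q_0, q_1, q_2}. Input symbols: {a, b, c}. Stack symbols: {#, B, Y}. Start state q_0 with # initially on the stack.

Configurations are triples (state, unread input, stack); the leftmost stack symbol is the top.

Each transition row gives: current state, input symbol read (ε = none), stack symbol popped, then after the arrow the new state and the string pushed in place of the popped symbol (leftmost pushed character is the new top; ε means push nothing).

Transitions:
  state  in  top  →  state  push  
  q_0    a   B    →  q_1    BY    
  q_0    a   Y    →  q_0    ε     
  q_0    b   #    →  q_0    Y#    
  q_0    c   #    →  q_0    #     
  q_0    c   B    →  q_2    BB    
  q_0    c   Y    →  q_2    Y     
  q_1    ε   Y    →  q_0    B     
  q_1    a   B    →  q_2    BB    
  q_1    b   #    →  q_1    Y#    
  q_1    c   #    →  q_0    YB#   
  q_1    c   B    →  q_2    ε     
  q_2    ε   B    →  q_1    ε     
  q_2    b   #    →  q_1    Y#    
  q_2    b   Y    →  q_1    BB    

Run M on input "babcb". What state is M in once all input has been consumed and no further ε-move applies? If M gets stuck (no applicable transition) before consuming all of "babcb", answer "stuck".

q_1

(q_0, babcb, #)
  read b, top #: go to q_0, push Y# → (q_0, abcb, Y#)
  read a, top Y: go to q_0, push ε → (q_0, bcb, #)
  read b, top #: go to q_0, push Y# → (q_0, cb, Y#)
  read c, top Y: go to q_2, push Y → (q_2, b, Y#)
  read b, top Y: go to q_1, push BB → (q_1, ε, BB#)
All input consumed; M is in state q_1.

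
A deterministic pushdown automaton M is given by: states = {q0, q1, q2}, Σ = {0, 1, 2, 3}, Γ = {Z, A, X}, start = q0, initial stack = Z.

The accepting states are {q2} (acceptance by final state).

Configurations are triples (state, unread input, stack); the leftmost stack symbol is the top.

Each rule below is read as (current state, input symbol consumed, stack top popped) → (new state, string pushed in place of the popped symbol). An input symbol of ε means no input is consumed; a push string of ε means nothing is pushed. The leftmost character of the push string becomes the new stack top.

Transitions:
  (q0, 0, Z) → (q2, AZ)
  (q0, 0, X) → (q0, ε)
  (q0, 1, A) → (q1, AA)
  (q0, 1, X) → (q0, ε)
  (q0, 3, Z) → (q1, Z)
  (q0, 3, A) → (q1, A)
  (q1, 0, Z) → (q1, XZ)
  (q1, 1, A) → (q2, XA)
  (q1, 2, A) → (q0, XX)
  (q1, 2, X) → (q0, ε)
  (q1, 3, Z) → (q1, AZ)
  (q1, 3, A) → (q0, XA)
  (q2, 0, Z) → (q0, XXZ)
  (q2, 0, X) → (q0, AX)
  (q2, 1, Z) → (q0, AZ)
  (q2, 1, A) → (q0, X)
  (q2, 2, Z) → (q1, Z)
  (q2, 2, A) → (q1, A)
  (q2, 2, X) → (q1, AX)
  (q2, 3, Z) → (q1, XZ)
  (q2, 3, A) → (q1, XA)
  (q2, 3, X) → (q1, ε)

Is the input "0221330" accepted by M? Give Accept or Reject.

Reject

(q0, 0221330, Z) ⊢ (q2, 221330, AZ) ⊢ (q1, 21330, AZ) ⊢ (q0, 1330, XXZ) ⊢ (q0, 330, XZ)
No transition applies at (q0, 330, XZ); input not fully consumed.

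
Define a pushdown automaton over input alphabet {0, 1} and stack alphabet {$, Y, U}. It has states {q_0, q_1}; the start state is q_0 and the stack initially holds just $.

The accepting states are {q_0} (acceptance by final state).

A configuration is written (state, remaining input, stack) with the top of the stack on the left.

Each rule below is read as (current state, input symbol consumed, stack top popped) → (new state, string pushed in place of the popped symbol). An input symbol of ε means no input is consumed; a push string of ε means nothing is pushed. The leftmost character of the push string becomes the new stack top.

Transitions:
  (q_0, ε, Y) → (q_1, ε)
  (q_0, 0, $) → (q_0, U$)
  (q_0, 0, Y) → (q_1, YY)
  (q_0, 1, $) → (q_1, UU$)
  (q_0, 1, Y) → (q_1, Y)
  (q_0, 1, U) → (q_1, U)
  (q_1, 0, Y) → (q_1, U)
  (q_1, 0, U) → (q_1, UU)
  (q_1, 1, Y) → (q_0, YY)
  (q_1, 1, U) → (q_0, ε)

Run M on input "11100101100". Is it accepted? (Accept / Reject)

No computation consumes all input and reaches a final state.

Reject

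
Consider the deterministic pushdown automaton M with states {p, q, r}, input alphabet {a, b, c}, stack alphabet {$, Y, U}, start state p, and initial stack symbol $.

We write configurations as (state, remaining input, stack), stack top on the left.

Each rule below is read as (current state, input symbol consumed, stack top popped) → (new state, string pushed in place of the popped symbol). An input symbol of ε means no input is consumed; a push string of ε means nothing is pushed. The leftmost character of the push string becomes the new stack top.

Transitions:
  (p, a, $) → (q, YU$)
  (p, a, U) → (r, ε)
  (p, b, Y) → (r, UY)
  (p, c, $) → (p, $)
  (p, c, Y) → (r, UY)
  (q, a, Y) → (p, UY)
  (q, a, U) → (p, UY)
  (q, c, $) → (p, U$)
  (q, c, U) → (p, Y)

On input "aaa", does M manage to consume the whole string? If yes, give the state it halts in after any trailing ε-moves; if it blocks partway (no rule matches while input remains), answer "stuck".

r

(p, aaa, $)
  read a, top $: go to q, push YU$ → (q, aa, YU$)
  read a, top Y: go to p, push UY → (p, a, UYU$)
  read a, top U: go to r, push ε → (r, ε, YU$)
All input consumed; M is in state r.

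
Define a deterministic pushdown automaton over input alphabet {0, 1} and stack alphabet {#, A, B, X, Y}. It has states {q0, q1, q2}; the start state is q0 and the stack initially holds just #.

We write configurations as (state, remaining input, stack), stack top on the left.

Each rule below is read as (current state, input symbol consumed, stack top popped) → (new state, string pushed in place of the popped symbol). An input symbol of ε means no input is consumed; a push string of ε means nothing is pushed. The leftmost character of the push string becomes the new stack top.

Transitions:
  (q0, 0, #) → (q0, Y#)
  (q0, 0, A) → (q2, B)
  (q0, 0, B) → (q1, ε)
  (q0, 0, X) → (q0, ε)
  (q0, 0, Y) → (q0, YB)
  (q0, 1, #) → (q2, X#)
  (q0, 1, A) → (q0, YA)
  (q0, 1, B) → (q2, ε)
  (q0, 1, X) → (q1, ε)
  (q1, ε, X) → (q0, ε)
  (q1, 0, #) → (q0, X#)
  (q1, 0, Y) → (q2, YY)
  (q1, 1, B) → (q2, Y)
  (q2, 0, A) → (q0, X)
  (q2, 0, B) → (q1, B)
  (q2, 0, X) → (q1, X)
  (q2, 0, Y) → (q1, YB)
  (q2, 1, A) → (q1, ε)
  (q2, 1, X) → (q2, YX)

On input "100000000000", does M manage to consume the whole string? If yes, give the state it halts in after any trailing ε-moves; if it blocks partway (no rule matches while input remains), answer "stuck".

q0

(q0, 100000000000, #)
  read 1, top #: go to q2, push X# → (q2, 00000000000, X#)
  read 0, top X: go to q1, push X → (q1, 0000000000, X#)
  ε-move, top X: go to q0, push ε → (q0, 0000000000, #)
  read 0, top #: go to q0, push Y# → (q0, 000000000, Y#)
  read 0, top Y: go to q0, push YB → (q0, 00000000, YB#)
  read 0, top Y: go to q0, push YB → (q0, 0000000, YBB#)
  read 0, top Y: go to q0, push YB → (q0, 000000, YBBB#)
  read 0, top Y: go to q0, push YB → (q0, 00000, YBBBB#)
  read 0, top Y: go to q0, push YB → (q0, 0000, YBBBBB#)
  read 0, top Y: go to q0, push YB → (q0, 000, YBBBBBB#)
  read 0, top Y: go to q0, push YB → (q0, 00, YBBBBBBB#)
  read 0, top Y: go to q0, push YB → (q0, 0, YBBBBBBBB#)
  read 0, top Y: go to q0, push YB → (q0, ε, YBBBBBBBBB#)
All input consumed; M is in state q0.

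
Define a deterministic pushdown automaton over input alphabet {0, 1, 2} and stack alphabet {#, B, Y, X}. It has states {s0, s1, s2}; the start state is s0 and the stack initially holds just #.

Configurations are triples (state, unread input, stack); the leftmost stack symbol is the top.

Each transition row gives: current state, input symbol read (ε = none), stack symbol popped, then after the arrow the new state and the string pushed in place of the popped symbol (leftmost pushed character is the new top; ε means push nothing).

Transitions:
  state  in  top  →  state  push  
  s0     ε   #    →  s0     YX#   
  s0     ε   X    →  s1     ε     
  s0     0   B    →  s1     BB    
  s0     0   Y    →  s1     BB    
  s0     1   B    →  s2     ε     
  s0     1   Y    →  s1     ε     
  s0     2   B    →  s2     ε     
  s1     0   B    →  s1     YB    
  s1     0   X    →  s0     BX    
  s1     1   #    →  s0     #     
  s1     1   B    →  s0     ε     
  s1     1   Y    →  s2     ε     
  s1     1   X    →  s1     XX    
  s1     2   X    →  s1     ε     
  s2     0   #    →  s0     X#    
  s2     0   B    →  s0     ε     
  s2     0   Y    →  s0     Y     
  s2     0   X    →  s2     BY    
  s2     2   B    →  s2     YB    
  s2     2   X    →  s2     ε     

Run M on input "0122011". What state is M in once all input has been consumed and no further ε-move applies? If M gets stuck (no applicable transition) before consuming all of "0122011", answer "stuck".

(s0, 0122011, #) ⊢ (s0, 0122011, YX#) ⊢ (s1, 122011, BBX#) ⊢ (s0, 22011, BX#) ⊢ (s2, 2011, X#) ⊢ (s2, 011, #) ⊢ (s0, 11, X#) ⊢ (s1, 11, #) ⊢ (s0, 1, #) ⊢ (s0, 1, YX#) ⊢ (s1, ε, X#)
All input consumed; M is in state s1.

s1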